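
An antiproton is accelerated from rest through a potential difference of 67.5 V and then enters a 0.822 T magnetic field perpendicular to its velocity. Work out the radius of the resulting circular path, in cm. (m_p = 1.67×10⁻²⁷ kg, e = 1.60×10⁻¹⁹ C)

r ≈ 0.144 cm

The kinetic energy gained is K = qV = (1×1.60×10^-19)(67.5) = 1.08×10^-17 J.
v = √(2K/m) = 1.14×10^5 m/s.
r = mv/(qB) = (1.67×10^-27)(1.14×10^5) / [(1×1.60×10^-19)(0.822)] = 1.44×10^-3 m.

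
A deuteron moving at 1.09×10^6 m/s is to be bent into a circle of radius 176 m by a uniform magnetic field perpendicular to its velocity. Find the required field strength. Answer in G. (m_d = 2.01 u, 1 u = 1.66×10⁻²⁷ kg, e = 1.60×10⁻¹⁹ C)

B ≈ 1.29 G

qvB = mv²/r gives B = mv/(qr).
B = (3.34×10^-27)(1.09×10^6) / [(1×1.60×10^-19)(176)] = 1.29×10^-4 T.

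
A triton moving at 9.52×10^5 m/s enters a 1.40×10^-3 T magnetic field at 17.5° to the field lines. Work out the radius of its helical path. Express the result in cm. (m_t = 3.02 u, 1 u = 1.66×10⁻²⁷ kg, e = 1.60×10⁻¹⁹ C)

Only the perpendicular component v⊥ = v sin17.5° = 2.86×10^5 m/s is bent by the field.
r = m v⊥ /(qB) = (5.01×10^-27)(2.86×10^5) / [(1×1.60×10^-19)(1.40×10^-3)] = 6.41 m.

r ≈ 641 cm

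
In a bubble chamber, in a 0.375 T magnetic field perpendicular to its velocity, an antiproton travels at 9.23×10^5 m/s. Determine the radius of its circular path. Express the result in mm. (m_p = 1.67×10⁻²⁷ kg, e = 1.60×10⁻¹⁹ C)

The magnetic force provides the centripetal force: qvB = mv²/r, so r = mv/(qB).
r = (1.67×10^-27 kg)(9.23×10^5 m/s) / [(1×1.60×10^-19 C)(0.375 T)] = 0.0257 m.

r ≈ 25.7 mm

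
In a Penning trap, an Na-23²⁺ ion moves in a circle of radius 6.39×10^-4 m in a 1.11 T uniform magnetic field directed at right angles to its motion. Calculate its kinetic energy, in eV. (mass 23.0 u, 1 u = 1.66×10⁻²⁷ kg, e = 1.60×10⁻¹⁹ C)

v = qBr/m = (2×1.60×10^-19)(1.11)(6.39×10^-4) / (3.82×10^-26) = 5940 m/s.
K = ½mv² = 0.5·(3.82×10^-26)·(5940)² = 6.75×10^-19 J = 4.22 eV.

K ≈ 4.22 eV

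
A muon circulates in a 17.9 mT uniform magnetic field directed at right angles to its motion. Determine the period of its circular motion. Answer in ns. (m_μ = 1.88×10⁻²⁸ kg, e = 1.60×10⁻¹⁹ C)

T ≈ 412 ns

The cyclotron period is independent of speed: T = 2πm/(qB).
T = 2π(1.88×10^-28) / [(1×1.60×10^-19)(0.0179)] = 4.12×10^-7 s.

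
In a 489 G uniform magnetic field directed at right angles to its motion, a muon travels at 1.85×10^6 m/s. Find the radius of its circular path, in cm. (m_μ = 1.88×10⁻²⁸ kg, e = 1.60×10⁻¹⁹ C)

The magnetic force provides the centripetal force: qvB = mv²/r, so r = mv/(qB).
r = (1.88×10^-28 kg)(1.85×10^6 m/s) / [(1×1.60×10^-19 C)(0.0489 T)] = 0.0445 m.

r ≈ 4.45 cm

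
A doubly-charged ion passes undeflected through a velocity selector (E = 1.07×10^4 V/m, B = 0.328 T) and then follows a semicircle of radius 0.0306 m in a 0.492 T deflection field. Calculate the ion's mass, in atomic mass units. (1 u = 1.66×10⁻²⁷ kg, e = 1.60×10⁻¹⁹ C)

v = E/B₁ = 3.26×10^4 m/s.
From r = mv/(qB₂), m = qB₂r/v = (2×1.60×10^-19)(0.492)(0.0306) / (3.26×10^4) = 1.48×10^-25 kg.
In atomic mass units: m = 1.48×10^-25 / 1.66×10^-27 = 89.0 u.

m ≈ 89.0 u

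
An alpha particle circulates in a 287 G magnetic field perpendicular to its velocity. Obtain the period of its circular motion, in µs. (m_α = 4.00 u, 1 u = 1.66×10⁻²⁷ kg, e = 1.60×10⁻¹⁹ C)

The cyclotron period is independent of speed: T = 2πm/(qB).
T = 2π(6.64×10^-27) / [(2×1.60×10^-19)(0.0287)] = 4.54×10^-6 s.

T ≈ 4.54 µs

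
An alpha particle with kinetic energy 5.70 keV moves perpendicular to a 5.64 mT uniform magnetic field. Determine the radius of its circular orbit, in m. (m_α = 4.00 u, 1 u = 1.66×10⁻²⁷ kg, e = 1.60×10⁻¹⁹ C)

r ≈ 1.93 m

Convert the energy: K = 5.70 keV = 9.12×10^-16 J.
v = √(2K/m) = √(2·9.12×10^-16/6.64×10^-27) = 5.24×10^5 m/s.
r = mv/(qB) = (6.64×10^-27)(5.24×10^5) / [(2×1.60×10^-19)(5.64×10^-3)] = 1.93 m.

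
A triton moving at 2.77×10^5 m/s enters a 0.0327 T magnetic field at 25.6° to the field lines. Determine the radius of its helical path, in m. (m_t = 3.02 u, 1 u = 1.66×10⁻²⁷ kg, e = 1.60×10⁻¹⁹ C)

Only the perpendicular component v⊥ = v sin25.6° = 1.20×10^5 m/s is bent by the field.
r = m v⊥ /(qB) = (5.01×10^-27)(1.20×10^5) / [(1×1.60×10^-19)(0.0327)] = 0.115 m.

r ≈ 0.115 m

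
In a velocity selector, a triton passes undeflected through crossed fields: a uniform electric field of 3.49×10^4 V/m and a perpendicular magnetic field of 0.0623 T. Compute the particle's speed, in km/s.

For zero net force, qE = qvB, so v = E/B.
v = (3.49×10^4) / (0.0623) = 5.60×10^5 m/s.

v ≈ 560 km/s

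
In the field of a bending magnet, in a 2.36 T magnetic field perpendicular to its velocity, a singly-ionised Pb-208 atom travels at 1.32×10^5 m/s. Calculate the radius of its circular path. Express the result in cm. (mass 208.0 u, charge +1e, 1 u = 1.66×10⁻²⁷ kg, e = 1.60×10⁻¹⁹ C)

r ≈ 12.1 cm

The magnetic force provides the centripetal force: qvB = mv²/r, so r = mv/(qB).
r = (3.45×10^-25 kg)(1.32×10^5 m/s) / [(1×1.60×10^-19 C)(2.36 T)] = 0.121 m.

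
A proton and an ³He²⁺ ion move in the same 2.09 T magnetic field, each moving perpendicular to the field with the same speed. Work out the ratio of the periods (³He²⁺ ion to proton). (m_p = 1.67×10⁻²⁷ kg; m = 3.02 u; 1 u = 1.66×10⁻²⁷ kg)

ratio ≈ 1.50

T = 2πm/(qB) is independent of speed, so T₂/T₁ = (m₂/q₂)/(m₁/q₁).
T_{³He²⁺ ion}/T_{proton} = (5.01×10^-27/2e) / (1.67×10^-27/1e) = 1.50.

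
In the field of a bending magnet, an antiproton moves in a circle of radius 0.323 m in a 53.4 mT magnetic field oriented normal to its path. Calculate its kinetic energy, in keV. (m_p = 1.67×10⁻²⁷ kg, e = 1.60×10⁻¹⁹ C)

K ≈ 14.3 keV

v = qBr/m = (1×1.60×10^-19)(0.0534)(0.323) / (1.67×10^-27) = 1.65×10^6 m/s.
K = ½mv² = 0.5·(1.67×10^-27)·(1.65×10^6)² = 2.28×10^-15 J = 14.3 keV.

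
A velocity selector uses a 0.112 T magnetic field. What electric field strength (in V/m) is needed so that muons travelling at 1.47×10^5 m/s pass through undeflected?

E ≈ 1.65×10^4 V/m

qE = qvB ⇒ E = vB = (1.47×10^5)(0.112) = 1.65×10^4 V/m.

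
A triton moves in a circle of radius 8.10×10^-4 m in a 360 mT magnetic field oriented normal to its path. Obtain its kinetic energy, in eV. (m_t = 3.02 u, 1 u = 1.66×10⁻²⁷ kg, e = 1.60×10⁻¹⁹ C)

v = qBr/m = (1×1.60×10^-19)(0.360)(8.10×10^-4) / (5.01×10^-27) = 9310 m/s.
K = ½mv² = 0.5·(5.01×10^-27)·(9310)² = 2.17×10^-19 J = 1.36 eV.

K ≈ 1.36 eV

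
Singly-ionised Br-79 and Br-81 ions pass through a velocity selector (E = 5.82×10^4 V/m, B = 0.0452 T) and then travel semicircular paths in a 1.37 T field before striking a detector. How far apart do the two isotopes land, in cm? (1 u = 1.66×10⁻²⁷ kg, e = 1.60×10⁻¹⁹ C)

Both emerge at v = E/B₁ = 1.29×10^6 m/s.
r = mv/(qB₂), so r₁ = 0.7703 m and r₂ = 0.7898 m, giving Δr = 0.0195 m.
After a semicircle each ion lands a diameter 2r from the entry slit, so the separation is 2Δr = 0.0390 m.

Δd ≈ 3.90 cm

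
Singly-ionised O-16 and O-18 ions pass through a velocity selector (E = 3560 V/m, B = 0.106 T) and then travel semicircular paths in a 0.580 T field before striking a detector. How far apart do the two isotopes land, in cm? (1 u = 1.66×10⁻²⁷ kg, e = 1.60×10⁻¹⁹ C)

Both emerge at v = E/B₁ = 3.36×10^4 m/s.
r = mv/(qB₂), so r₁ = 9.612×10^-3 m and r₂ = 0.01081 m, giving Δr = 1.20×10^-3 m.
After a semicircle each ion lands a diameter 2r from the entry slit, so the separation is 2Δr = 2.40×10^-3 m.

Δd ≈ 0.240 cm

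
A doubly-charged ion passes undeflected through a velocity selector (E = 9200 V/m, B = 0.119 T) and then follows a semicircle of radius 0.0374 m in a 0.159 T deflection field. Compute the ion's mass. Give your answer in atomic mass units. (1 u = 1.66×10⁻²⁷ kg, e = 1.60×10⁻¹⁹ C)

v = E/B₁ = 7.73×10^4 m/s.
From r = mv/(qB₂), m = qB₂r/v = (2×1.60×10^-19)(0.159)(0.0374) / (7.73×10^4) = 2.46×10^-26 kg.
In atomic mass units: m = 2.46×10^-26 / 1.66×10^-27 = 14.8 u.

m ≈ 14.8 u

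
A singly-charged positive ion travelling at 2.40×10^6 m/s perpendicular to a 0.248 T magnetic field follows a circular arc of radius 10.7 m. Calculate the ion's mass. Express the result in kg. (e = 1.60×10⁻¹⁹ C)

m ≈ 1.77×10^-25 kg

qvB = mv²/r ⇒ m = qBr/v.
m = (1×1.60×10^-19)(0.248)(10.7) / (2.40×10^6) = 1.77×10^-25 kg.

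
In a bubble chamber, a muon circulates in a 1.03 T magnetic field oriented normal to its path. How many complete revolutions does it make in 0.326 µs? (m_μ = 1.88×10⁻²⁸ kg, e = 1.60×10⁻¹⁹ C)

N = 45

T = 2πm/(qB) = 2π(1.88×10^-28) / [(1×1.60×10^-19)(1.03)] = 7.1677×10^-9 s.
N = t/T = 3.26×10^-7 / 7.1677×10^-9 ≈ 45.48, so 45 complete revolutions.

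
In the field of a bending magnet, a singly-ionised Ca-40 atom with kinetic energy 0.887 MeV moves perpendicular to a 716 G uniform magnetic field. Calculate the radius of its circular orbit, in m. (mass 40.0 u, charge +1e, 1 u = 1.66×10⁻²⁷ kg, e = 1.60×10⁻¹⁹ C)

r ≈ 12.0 m

Convert the energy: K = 0.887 MeV = 1.42×10^-13 J.
v = √(2K/m) = √(2·1.42×10^-13/6.64×10^-26) = 2.07×10^6 m/s.
r = mv/(qB) = (6.64×10^-26)(2.07×10^6) / [(1×1.60×10^-19)(0.0716)] = 12.0 m.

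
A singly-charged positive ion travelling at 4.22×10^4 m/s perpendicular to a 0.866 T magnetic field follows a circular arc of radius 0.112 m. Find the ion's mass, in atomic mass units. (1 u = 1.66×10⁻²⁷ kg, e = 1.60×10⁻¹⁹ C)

m ≈ 222 u

qvB = mv²/r ⇒ m = qBr/v.
m = (1×1.60×10^-19)(0.866)(0.112) / (4.22×10^4) = 3.68×10^-25 kg = 222 u.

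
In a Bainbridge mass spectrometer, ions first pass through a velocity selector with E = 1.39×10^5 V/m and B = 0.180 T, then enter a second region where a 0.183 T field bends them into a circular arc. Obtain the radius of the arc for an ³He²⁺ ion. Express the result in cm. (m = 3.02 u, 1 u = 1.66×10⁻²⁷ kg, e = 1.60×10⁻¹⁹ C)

r ≈ 6.61 cm

The selector passes v = E/B = 1.39×10^5/0.180 = 7.72×10^5 m/s.
In the deflection region, r = mv/(qB₂) = (5.01×10^-27)(7.72×10^5) / [(2×1.60×10^-19)(0.183)] = 0.0661 m.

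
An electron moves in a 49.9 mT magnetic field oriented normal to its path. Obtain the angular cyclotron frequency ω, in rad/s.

ω = qB/m = (1×1.60×10^-19)(0.0499) / (9.11×10^-31) = 8.76×10^9 rad/s.

ω ≈ 8.76×10^9 rad/s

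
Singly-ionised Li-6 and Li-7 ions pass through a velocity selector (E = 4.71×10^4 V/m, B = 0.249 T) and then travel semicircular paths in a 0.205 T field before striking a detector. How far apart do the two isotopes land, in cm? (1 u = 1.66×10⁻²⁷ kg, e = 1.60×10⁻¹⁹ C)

Δd ≈ 1.91 cm

Both emerge at v = E/B₁ = 1.89×10^5 m/s.
r = mv/(qB₂), so r₁ = 0.05744 m and r₂ = 0.06701 m, giving Δr = 9.57×10^-3 m.
After a semicircle each ion lands a diameter 2r from the entry slit, so the separation is 2Δr = 0.0191 m.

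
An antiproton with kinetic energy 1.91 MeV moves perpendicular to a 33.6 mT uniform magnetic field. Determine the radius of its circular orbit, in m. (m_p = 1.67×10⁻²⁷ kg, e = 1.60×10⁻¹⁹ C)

r ≈ 5.94 m

Convert the energy: K = 1.91 MeV = 3.06×10^-13 J.
v = √(2K/m) = √(2·3.06×10^-13/1.67×10^-27) = 1.91×10^7 m/s.
r = mv/(qB) = (1.67×10^-27)(1.91×10^7) / [(1×1.60×10^-19)(0.0336)] = 5.94 m.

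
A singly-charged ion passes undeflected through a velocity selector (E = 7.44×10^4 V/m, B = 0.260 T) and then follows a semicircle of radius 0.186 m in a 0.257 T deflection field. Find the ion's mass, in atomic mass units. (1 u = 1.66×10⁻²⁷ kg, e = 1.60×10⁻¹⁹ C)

m ≈ 16.1 u

v = E/B₁ = 2.86×10^5 m/s.
From r = mv/(qB₂), m = qB₂r/v = (1×1.60×10^-19)(0.257)(0.186) / (2.86×10^5) = 2.67×10^-26 kg.
In atomic mass units: m = 2.67×10^-26 / 1.66×10^-27 = 16.1 u.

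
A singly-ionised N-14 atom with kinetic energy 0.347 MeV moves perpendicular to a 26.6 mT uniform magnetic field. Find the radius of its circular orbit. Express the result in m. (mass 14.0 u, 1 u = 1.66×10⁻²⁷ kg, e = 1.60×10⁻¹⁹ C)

r ≈ 11.9 m

Convert the energy: K = 0.347 MeV = 5.55×10^-14 J.
v = √(2K/m) = √(2·5.55×10^-14/2.32×10^-26) = 2.19×10^6 m/s.
r = mv/(qB) = (2.32×10^-26)(2.19×10^6) / [(1×1.60×10^-19)(0.0266)] = 11.9 m.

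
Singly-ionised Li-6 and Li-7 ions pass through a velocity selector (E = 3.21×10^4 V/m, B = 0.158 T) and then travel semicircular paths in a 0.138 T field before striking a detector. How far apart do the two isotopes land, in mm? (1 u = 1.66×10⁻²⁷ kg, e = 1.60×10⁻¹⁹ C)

Δd ≈ 30.5 mm

Both emerge at v = E/B₁ = 2.03×10^5 m/s.
r = mv/(qB₂), so r₁ = 0.09164 m and r₂ = 0.1069 m, giving Δr = 0.0153 m.
After a semicircle each ion lands a diameter 2r from the entry slit, so the separation is 2Δr = 0.0305 m.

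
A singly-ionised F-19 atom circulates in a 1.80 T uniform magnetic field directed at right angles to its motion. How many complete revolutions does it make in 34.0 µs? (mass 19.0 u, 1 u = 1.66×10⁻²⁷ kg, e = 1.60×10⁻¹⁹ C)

T = 2πm/(qB) = 2π(3.154×10^-26) / [(1×1.60×10^-19)(1.80)] = 6.8810×10^-7 s.
N = t/T = 3.40×10^-5 / 6.8810×10^-7 ≈ 49.41, so 49 complete revolutions.

N = 49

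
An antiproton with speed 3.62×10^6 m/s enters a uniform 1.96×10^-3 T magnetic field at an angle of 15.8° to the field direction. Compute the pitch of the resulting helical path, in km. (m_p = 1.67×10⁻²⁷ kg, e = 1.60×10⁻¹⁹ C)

The velocity component along B is v∥ = v cos15.8° = 3.48×10^6 m/s.
The cyclotron period T = 2πm/(qB) = 3.35×10^-5 s is set by m, q, B alone.
Pitch = v∥·T = (3.48×10^6)(3.35×10^-5) = 117 m.

pitch ≈ 0.117 km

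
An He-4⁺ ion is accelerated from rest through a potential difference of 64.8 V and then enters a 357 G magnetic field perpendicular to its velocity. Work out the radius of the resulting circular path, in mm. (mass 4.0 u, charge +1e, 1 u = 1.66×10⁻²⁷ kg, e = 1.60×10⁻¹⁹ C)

The kinetic energy gained is K = qV = (1×1.60×10^-19)(64.8) = 1.04×10^-17 J.
v = √(2K/m) = 5.59×10^4 m/s.
r = mv/(qB) = (6.64×10^-27)(5.59×10^4) / [(1×1.60×10^-19)(0.0357)] = 0.0650 m.

r ≈ 65.0 mm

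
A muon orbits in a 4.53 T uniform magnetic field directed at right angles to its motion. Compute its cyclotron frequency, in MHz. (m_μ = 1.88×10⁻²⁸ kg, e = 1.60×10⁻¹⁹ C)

f ≈ 614 MHz

f = qB/(2πm) = (1×1.60×10^-19)(4.53) / [2π(1.88×10^-28)] = 6.14×10^8 Hz.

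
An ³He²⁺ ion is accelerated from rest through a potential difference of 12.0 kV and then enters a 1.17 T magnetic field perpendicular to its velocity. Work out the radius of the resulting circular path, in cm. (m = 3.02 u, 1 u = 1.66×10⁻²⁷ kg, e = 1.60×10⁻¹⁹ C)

r ≈ 1.66 cm

The kinetic energy gained is K = qV = (2×1.60×10^-19)(1.20×10^4) = 3.84×10^-15 J.
v = √(2K/m) = 1.24×10^6 m/s.
r = mv/(qB) = (5.01×10^-27)(1.24×10^6) / [(2×1.60×10^-19)(1.17)] = 0.0166 m.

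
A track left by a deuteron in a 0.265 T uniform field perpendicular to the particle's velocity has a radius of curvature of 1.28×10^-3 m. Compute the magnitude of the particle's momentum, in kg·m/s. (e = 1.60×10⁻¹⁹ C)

p ≈ 5.43×10^-23 kg·m/s

Since qvB = mv²/r, the momentum p = mv = qBr.
p = (1×1.60×10^-19)(0.265)(1.28×10^-3) = 5.43×10^-23 kg·m/s.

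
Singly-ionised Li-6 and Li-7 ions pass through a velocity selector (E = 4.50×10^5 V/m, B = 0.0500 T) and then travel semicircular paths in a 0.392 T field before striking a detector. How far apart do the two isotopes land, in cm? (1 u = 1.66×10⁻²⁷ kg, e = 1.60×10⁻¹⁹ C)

Δd ≈ 47.6 cm

Both emerge at v = E/B₁ = 9.00×10^6 m/s.
r = mv/(qB₂), so r₁ = 1.429 m and r₂ = 1.667 m, giving Δr = 0.238 m.
After a semicircle each ion lands a diameter 2r from the entry slit, so the separation is 2Δr = 0.476 m.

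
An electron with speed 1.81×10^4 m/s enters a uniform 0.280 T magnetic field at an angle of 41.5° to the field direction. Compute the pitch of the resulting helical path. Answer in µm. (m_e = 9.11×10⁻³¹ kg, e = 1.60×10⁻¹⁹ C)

The velocity component along B is v∥ = v cos41.5° = 1.36×10^4 m/s.
The cyclotron period T = 2πm/(qB) = 1.28×10^-10 s is set by m, q, B alone.
Pitch = v∥·T = (1.36×10^4)(1.28×10^-10) = 1.73×10^-6 m.

pitch ≈ 1.73 µm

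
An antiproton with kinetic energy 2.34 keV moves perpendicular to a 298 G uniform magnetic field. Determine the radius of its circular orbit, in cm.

Convert the energy: K = 2.34 keV = 3.74×10^-16 J.
v = √(2K/m) = √(2·3.74×10^-16/1.67×10^-27) = 6.70×10^5 m/s.
r = mv/(qB) = (1.67×10^-27)(6.70×10^5) / [(1×1.60×10^-19)(0.0298)] = 0.235 m.

r ≈ 23.5 cm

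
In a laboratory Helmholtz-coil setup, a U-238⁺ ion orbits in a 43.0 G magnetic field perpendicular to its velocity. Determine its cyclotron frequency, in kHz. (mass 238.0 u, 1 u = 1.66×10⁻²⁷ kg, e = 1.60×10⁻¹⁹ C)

f ≈ 0.277 kHz

f = qB/(2πm) = (1×1.60×10^-19)(4.30×10^-3) / [2π(3.95×10^-25)] = 277 Hz.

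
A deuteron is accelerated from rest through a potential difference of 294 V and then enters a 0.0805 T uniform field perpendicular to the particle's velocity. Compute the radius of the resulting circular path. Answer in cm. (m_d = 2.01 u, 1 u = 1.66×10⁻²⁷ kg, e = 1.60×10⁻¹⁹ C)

r ≈ 4.35 cm

The kinetic energy gained is K = qV = (1×1.60×10^-19)(294) = 4.70×10^-17 J.
v = √(2K/m) = 1.68×10^5 m/s.
r = mv/(qB) = (3.34×10^-27)(1.68×10^5) / [(1×1.60×10^-19)(0.0805)] = 0.0435 m.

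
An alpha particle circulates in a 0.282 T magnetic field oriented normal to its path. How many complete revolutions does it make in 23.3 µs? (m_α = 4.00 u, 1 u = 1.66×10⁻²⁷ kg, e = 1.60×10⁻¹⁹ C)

T = 2πm/(qB) = 2π(6.64×10^-27) / [(2×1.60×10^-19)(0.282)] = 4.6233×10^-7 s.
N = t/T = 2.33×10^-5 / 4.6233×10^-7 ≈ 50.40, so 50 complete revolutions.

N = 50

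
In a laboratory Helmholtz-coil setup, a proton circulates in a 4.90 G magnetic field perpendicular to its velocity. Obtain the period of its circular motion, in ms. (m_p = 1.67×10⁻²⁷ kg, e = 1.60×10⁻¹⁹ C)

T ≈ 0.134 ms

The cyclotron period is independent of speed: T = 2πm/(qB).
T = 2π(1.67×10^-27) / [(1×1.60×10^-19)(4.90×10^-4)] = 1.34×10^-4 s.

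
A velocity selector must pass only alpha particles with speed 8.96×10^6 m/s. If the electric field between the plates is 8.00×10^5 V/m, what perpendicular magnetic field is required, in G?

qE = qvB ⇒ B = E/v = (8.00×10^5) / (8.96×10^6) = 0.0893 T.

B ≈ 893 G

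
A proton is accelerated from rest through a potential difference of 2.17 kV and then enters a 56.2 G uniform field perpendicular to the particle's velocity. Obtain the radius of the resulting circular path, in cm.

r ≈ 120 cm

The kinetic energy gained is K = qV = (1×1.60×10^-19)(2170) = 3.47×10^-16 J.
v = √(2K/m) = 6.45×10^5 m/s.
r = mv/(qB) = (1.67×10^-27)(6.45×10^5) / [(1×1.60×10^-19)(5.62×10^-3)] = 1.20 m.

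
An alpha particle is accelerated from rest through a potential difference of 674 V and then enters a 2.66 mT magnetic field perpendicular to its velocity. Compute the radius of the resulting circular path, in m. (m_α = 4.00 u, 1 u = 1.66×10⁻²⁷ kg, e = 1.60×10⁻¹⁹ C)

The kinetic energy gained is K = qV = (2×1.60×10^-19)(674) = 2.16×10^-16 J.
v = √(2K/m) = 2.55×10^5 m/s.
r = mv/(qB) = (6.64×10^-27)(2.55×10^5) / [(2×1.60×10^-19)(2.66×10^-3)] = 1.99 m.

r ≈ 1.99 m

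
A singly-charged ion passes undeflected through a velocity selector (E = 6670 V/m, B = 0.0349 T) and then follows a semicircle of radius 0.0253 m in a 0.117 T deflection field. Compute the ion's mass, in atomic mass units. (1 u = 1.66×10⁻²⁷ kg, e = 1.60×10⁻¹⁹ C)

v = E/B₁ = 1.91×10^5 m/s.
From r = mv/(qB₂), m = qB₂r/v = (1×1.60×10^-19)(0.117)(0.0253) / (1.91×10^5) = 2.48×10^-27 kg.
In atomic mass units: m = 2.48×10^-27 / 1.66×10^-27 = 1.49 u.

m ≈ 1.49 u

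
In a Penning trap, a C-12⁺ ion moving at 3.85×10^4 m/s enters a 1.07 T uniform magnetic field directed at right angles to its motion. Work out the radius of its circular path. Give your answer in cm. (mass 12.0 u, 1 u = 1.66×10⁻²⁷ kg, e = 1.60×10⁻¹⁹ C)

The magnetic force provides the centripetal force: qvB = mv²/r, so r = mv/(qB).
r = (1.99×10^-26 kg)(3.85×10^4 m/s) / [(1×1.60×10^-19 C)(1.07 T)] = 4.48×10^-3 m.

r ≈ 0.448 cm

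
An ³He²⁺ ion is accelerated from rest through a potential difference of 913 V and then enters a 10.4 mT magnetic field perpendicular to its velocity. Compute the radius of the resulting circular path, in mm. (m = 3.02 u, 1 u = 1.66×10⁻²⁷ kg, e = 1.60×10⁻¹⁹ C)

The kinetic energy gained is K = qV = (2×1.60×10^-19)(913) = 2.92×10^-16 J.
v = √(2K/m) = 3.41×10^5 m/s.
r = mv/(qB) = (5.01×10^-27)(3.41×10^5) / [(2×1.60×10^-19)(0.0104)] = 0.514 m.

r ≈ 514 mm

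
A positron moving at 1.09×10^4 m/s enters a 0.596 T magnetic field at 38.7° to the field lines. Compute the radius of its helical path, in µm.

Only the perpendicular component v⊥ = v sin38.7° = 6820 m/s is bent by the field.
r = m v⊥ /(qB) = (9.11×10^-31)(6820) / [(1×1.60×10^-19)(0.596)] = 6.51×10^-8 m.

r ≈ 0.0651 µm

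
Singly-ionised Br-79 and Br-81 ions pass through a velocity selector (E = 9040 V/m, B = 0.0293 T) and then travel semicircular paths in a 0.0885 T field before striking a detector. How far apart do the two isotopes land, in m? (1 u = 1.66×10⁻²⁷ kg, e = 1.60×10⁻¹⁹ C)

Δd ≈ 0.145 m

Both emerge at v = E/B₁ = 3.09×10^5 m/s.
r = mv/(qB₂), so r₁ = 2.8574 m and r₂ = 2.9298 m, giving Δr = 0.0723 m.
After a semicircle each ion lands a diameter 2r from the entry slit, so the separation is 2Δr = 0.145 m.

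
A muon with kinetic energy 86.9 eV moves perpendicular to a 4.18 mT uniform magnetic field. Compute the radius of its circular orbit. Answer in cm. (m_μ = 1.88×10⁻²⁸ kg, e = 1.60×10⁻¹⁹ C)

Convert the energy: K = 86.9 eV = 1.39×10^-17 J.
v = √(2K/m) = √(2·1.39×10^-17/1.88×10^-28) = 3.85×10^5 m/s.
r = mv/(qB) = (1.88×10^-28)(3.85×10^5) / [(1×1.60×10^-19)(4.18×10^-3)] = 0.108 m.

r ≈ 10.8 cm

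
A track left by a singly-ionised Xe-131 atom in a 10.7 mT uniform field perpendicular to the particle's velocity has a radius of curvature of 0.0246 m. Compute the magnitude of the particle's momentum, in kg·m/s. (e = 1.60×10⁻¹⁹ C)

Since qvB = mv²/r, the momentum p = mv = qBr.
p = (1×1.60×10^-19)(0.0107)(0.0246) = 4.21×10^-23 kg·m/s.

p ≈ 4.21×10^-23 kg·m/s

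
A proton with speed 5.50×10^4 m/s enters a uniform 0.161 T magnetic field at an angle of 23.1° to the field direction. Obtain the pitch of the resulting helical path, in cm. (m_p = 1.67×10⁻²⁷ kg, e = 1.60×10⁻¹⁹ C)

The velocity component along B is v∥ = v cos23.1° = 5.06×10^4 m/s.
The cyclotron period T = 2πm/(qB) = 4.07×10^-7 s is set by m, q, B alone.
Pitch = v∥·T = (5.06×10^4)(4.07×10^-7) = 0.0206 m.

pitch ≈ 2.06 cm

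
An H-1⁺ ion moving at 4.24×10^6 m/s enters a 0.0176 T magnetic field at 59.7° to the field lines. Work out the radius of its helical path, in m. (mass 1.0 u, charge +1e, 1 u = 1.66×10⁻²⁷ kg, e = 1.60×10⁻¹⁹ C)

r ≈ 2.16 m

Only the perpendicular component v⊥ = v sin59.7° = 3.66×10^6 m/s is bent by the field.
r = m v⊥ /(qB) = (1.66×10^-27)(3.66×10^6) / [(1×1.60×10^-19)(0.0176)] = 2.16 m.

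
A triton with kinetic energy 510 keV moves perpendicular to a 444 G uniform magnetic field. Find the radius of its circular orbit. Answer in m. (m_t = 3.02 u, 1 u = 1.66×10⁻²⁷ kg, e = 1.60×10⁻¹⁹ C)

Convert the energy: K = 510 keV = 8.16×10^-14 J.
v = √(2K/m) = √(2·8.16×10^-14/5.01×10^-27) = 5.71×10^6 m/s.
r = mv/(qB) = (5.01×10^-27)(5.71×10^6) / [(1×1.60×10^-19)(0.0444)] = 4.03 m.

r ≈ 4.03 m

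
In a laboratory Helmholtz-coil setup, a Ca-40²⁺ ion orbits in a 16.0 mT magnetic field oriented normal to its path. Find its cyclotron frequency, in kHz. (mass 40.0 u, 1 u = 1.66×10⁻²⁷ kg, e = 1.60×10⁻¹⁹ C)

f = qB/(2πm) = (2×1.60×10^-19)(0.0160) / [2π(6.64×10^-26)] = 1.23×10^4 Hz.

f ≈ 12.3 kHz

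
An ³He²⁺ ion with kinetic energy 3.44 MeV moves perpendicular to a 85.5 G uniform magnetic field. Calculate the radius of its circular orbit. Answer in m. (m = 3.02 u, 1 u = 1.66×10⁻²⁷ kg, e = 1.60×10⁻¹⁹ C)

Convert the energy: K = 3.44 MeV = 5.50×10^-13 J.
v = √(2K/m) = √(2·5.50×10^-13/5.01×10^-27) = 1.48×10^7 m/s.
r = mv/(qB) = (5.01×10^-27)(1.48×10^7) / [(2×1.60×10^-19)(8.55×10^-3)] = 27.2 m.

r ≈ 27.2 m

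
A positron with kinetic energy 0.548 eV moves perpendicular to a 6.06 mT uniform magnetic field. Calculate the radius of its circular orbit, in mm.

r ≈ 0.412 mm

Convert the energy: K = 0.548 eV = 8.77×10^-20 J.
v = √(2K/m) = √(2·8.77×10^-20/9.11×10^-31) = 4.39×10^5 m/s.
r = mv/(qB) = (9.11×10^-31)(4.39×10^5) / [(1×1.60×10^-19)(6.06×10^-3)] = 4.12×10^-4 m.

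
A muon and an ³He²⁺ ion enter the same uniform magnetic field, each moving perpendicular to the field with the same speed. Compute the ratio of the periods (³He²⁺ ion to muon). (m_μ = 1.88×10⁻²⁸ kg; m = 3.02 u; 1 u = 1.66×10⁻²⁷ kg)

T = 2πm/(qB) is independent of speed, so T₂/T₁ = (m₂/q₂)/(m₁/q₁).
T_{³He²⁺ ion}/T_{muon} = (5.01×10^-27/2e) / (1.88×10^-28/1e) = 13.3.

ratio ≈ 13.3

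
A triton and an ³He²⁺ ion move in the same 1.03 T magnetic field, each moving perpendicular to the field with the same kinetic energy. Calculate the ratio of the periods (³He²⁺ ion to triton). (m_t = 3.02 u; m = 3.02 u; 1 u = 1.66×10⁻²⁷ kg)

ratio ≈ 0.500

T = 2πm/(qB) is independent of speed, so T₂/T₁ = (m₂/q₂)/(m₁/q₁).
T_{³He²⁺ ion}/T_{triton} = (5.01×10^-27/2e) / (5.01×10^-27/1e) = 0.500.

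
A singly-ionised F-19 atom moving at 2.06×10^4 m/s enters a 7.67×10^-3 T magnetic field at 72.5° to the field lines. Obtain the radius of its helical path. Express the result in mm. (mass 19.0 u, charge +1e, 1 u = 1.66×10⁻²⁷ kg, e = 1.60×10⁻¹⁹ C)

Only the perpendicular component v⊥ = v sin72.5° = 1.96×10^4 m/s is bent by the field.
r = m v⊥ /(qB) = (3.15×10^-26)(1.96×10^4) / [(1×1.60×10^-19)(7.67×10^-3)] = 0.505 m.

r ≈ 505 mm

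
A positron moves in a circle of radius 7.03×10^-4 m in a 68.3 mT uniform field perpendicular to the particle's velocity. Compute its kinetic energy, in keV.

K ≈ 0.202 keV

v = qBr/m = (1×1.60×10^-19)(0.0683)(7.03×10^-4) / (9.11×10^-31) = 8.43×10^6 m/s.
K = ½mv² = 0.5·(9.11×10^-31)·(8.43×10^6)² = 3.24×10^-17 J = 0.202 keV.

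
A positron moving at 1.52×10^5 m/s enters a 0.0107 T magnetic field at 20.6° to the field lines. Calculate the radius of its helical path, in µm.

r ≈ 28.5 µm

Only the perpendicular component v⊥ = v sin20.6° = 5.35×10^4 m/s is bent by the field.
r = m v⊥ /(qB) = (9.11×10^-31)(5.35×10^4) / [(1×1.60×10^-19)(0.0107)] = 2.85×10^-5 m.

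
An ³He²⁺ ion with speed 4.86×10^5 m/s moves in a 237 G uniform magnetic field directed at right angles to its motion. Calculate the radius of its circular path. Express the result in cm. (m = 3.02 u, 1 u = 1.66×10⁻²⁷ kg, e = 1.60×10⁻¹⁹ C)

The magnetic force provides the centripetal force: qvB = mv²/r, so r = mv/(qB).
r = (5.01×10^-27 kg)(4.86×10^5 m/s) / [(2×1.60×10^-19 C)(0.0237 T)] = 0.321 m.

r ≈ 32.1 cm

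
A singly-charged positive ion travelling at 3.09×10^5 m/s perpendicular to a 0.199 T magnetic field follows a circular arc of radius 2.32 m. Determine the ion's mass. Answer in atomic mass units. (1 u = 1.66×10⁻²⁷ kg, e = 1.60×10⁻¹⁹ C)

m ≈ 144 u

qvB = mv²/r ⇒ m = qBr/v.
m = (1×1.60×10^-19)(0.199)(2.32) / (3.09×10^5) = 2.39×10^-25 kg = 144 u.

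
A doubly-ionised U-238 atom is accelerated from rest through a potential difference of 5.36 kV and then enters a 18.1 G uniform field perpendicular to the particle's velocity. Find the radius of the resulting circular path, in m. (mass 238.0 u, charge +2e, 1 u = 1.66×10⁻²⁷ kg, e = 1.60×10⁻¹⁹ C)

r ≈ 63.6 m

The kinetic energy gained is K = qV = (2×1.60×10^-19)(5360) = 1.72×10^-15 J.
v = √(2K/m) = 9.32×10^4 m/s.
r = mv/(qB) = (3.95×10^-25)(9.32×10^4) / [(2×1.60×10^-19)(1.81×10^-3)] = 63.6 m.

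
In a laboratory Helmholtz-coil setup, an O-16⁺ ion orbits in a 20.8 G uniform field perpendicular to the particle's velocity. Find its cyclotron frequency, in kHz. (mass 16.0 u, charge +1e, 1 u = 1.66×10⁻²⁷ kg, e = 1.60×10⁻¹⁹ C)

f ≈ 1.99 kHz

f = qB/(2πm) = (1×1.60×10^-19)(2.08×10^-3) / [2π(2.66×10^-26)] = 1990 Hz.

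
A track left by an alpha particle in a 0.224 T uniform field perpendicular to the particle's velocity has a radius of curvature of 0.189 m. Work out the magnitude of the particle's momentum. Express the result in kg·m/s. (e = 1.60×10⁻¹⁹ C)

Since qvB = mv²/r, the momentum p = mv = qBr.
p = (2×1.60×10^-19)(0.224)(0.189) = 1.35×10^-20 kg·m/s.

p ≈ 1.35×10^-20 kg·m/s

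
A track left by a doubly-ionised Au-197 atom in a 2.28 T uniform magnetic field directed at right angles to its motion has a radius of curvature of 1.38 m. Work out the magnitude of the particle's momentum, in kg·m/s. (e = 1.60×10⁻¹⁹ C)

Since qvB = mv²/r, the momentum p = mv = qBr.
p = (2×1.60×10^-19)(2.28)(1.38) = 1.01×10^-18 kg·m/s.

p ≈ 1.01×10^-18 kg·m/s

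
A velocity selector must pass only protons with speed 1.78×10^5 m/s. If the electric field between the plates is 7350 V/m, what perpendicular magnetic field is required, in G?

qE = qvB ⇒ B = E/v = (7350) / (1.78×10^5) = 0.0413 T.

B ≈ 413 G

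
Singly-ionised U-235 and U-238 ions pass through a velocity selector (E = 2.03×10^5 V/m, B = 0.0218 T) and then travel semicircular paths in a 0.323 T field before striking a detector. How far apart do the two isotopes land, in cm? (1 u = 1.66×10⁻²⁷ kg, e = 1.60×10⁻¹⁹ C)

Both emerge at v = E/B₁ = 9.31×10^6 m/s.
r = mv/(qB₂), so r₁ = 70.290 m and r₂ = 71.187 m, giving Δr = 0.897 m.
After a semicircle each ion lands a diameter 2r from the entry slit, so the separation is 2Δr = 1.79 m.

Δd ≈ 179 cm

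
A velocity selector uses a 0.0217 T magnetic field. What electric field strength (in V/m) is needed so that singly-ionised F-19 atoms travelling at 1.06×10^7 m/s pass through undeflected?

qE = qvB ⇒ E = vB = (1.06×10^7)(0.0217) = 2.30×10^5 V/m.

E ≈ 2.30×10^5 V/m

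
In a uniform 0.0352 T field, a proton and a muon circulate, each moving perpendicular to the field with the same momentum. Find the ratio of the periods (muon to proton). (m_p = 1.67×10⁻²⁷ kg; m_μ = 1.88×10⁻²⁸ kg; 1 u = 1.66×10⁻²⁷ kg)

T = 2πm/(qB) is independent of speed, so T₂/T₁ = (m₂/q₂)/(m₁/q₁).
T_{muon}/T_{proton} = (1.88×10^-28/1e) / (1.67×10^-27/1e) = 0.113.

ratio ≈ 0.113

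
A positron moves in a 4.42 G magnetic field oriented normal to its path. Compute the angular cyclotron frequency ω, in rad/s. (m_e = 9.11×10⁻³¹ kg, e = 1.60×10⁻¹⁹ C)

ω ≈ 7.76×10^7 rad/s

ω = qB/m = (1×1.60×10^-19)(4.42×10^-4) / (9.11×10^-31) = 7.76×10^7 rad/s.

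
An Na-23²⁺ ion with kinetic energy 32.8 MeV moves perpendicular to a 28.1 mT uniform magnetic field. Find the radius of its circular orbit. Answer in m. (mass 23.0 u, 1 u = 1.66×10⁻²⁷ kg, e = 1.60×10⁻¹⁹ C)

Convert the energy: K = 32.8 MeV = 5.25×10^-12 J.
v = √(2K/m) = √(2·5.25×10^-12/3.82×10^-26) = 1.66×10^7 m/s.
r = mv/(qB) = (3.82×10^-26)(1.66×10^7) / [(2×1.60×10^-19)(0.0281)] = 70.4 m.

r ≈ 70.4 m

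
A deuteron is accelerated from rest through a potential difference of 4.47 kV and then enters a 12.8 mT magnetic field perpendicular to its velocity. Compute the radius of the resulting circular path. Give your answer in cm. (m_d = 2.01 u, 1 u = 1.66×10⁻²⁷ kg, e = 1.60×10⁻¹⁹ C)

The kinetic energy gained is K = qV = (1×1.60×10^-19)(4470) = 7.15×10^-16 J.
v = √(2K/m) = 6.55×10^5 m/s.
r = mv/(qB) = (3.34×10^-27)(6.55×10^5) / [(1×1.60×10^-19)(0.0128)] = 1.07 m.

r ≈ 107 cm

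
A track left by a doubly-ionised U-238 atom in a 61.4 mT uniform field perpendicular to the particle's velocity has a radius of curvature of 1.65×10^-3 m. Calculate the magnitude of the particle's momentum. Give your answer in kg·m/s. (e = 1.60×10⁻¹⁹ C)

Since qvB = mv²/r, the momentum p = mv = qBr.
p = (2×1.60×10^-19)(0.0614)(1.65×10^-3) = 3.24×10^-23 kg·m/s.

p ≈ 3.24×10^-23 kg·m/s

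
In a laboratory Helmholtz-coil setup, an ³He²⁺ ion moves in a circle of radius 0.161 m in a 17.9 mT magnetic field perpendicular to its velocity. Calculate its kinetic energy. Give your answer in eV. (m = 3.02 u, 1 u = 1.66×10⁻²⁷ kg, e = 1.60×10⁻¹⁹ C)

K ≈ 530 eV

v = qBr/m = (2×1.60×10^-19)(0.0179)(0.161) / (5.01×10^-27) = 1.84×10^5 m/s.
K = ½mv² = 0.5·(5.01×10^-27)·(1.84×10^5)² = 8.48×10^-17 J = 530 eV.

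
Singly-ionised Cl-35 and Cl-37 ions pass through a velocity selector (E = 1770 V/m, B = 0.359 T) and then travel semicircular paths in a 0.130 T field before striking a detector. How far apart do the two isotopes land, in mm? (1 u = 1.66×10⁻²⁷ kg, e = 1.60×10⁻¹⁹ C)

Both emerge at v = E/B₁ = 4930 m/s.
r = mv/(qB₂), so r₁ = 0.013772 m and r₂ = 0.014559 m, giving Δr = 7.87×10^-4 m.
After a semicircle each ion lands a diameter 2r from the entry slit, so the separation is 2Δr = 1.57×10^-3 m.

Δd ≈ 1.57 mm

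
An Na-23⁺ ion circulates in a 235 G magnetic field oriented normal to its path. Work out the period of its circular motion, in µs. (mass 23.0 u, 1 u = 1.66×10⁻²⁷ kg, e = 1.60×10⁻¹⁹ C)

T ≈ 63.8 µs

The cyclotron period is independent of speed: T = 2πm/(qB).
T = 2π(3.82×10^-26) / [(1×1.60×10^-19)(0.0235)] = 6.38×10^-5 s.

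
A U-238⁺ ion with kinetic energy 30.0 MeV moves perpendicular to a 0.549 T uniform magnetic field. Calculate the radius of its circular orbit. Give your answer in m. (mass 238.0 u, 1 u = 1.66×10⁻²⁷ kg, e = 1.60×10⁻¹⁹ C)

Convert the energy: K = 30.0 MeV = 4.80×10^-12 J.
v = √(2K/m) = √(2·4.80×10^-12/3.95×10^-25) = 4.93×10^6 m/s.
r = mv/(qB) = (3.95×10^-25)(4.93×10^6) / [(1×1.60×10^-19)(0.549)] = 22.2 m.

r ≈ 22.2 m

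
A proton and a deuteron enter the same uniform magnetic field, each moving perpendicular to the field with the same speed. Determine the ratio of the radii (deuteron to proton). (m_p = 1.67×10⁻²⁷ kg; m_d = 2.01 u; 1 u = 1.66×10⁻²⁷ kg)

ratio ≈ 2.00

r = mv/(qB) ⇒ at equal v, r ∝ m/q.
r_{deuteron}/r_{proton} = 2.00.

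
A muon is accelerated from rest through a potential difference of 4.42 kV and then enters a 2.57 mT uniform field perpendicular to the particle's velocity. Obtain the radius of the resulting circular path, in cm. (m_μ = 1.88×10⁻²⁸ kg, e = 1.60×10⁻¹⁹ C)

r ≈ 125 cm

The kinetic energy gained is K = qV = (1×1.60×10^-19)(4420) = 7.07×10^-16 J.
v = √(2K/m) = 2.74×10^6 m/s.
r = mv/(qB) = (1.88×10^-28)(2.74×10^6) / [(1×1.60×10^-19)(2.57×10^-3)] = 1.25 m.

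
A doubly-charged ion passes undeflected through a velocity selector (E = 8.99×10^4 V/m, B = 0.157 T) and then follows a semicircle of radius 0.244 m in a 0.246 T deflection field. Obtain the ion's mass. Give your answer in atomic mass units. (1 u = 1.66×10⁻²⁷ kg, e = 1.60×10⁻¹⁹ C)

v = E/B₁ = 5.73×10^5 m/s.
From r = mv/(qB₂), m = qB₂r/v = (2×1.60×10^-19)(0.246)(0.244) / (5.73×10^5) = 3.35×10^-26 kg.
In atomic mass units: m = 3.35×10^-26 / 1.66×10^-27 = 20.2 u.

m ≈ 20.2 u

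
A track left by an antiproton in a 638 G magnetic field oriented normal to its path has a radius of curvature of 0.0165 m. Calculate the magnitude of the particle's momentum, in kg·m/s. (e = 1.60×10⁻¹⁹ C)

p ≈ 1.68×10^-22 kg·m/s

Since qvB = mv²/r, the momentum p = mv = qBr.
p = (1×1.60×10^-19)(0.0638)(0.0165) = 1.68×10^-22 kg·m/s.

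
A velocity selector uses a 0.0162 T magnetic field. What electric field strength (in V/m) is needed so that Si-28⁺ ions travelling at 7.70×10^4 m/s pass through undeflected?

E ≈ 1250 V/m

qE = qvB ⇒ E = vB = (7.70×10^4)(0.0162) = 1250 V/m.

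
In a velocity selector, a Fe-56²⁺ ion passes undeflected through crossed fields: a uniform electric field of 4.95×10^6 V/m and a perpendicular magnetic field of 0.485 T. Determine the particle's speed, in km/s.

v ≈ 10200 km/s

For zero net force, qE = qvB, so v = E/B.
v = (4.95×10^6) / (0.485) = 1.02×10^7 m/s.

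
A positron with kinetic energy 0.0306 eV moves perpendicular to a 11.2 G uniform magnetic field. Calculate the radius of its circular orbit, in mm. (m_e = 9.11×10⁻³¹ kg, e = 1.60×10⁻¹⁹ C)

r ≈ 0.527 mm

Convert the energy: K = 0.0306 eV = 4.90×10^-21 J.
v = √(2K/m) = √(2·4.90×10^-21/9.11×10^-31) = 1.04×10^5 m/s.
r = mv/(qB) = (9.11×10^-31)(1.04×10^5) / [(1×1.60×10^-19)(1.12×10^-3)] = 5.27×10^-4 m.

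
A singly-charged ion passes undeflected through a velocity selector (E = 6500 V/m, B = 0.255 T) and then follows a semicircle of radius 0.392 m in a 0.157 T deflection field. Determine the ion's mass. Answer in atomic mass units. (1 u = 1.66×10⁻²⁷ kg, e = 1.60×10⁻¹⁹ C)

m ≈ 233 u

v = E/B₁ = 2.55×10^4 m/s.
From r = mv/(qB₂), m = qB₂r/v = (1×1.60×10^-19)(0.157)(0.392) / (2.55×10^4) = 3.86×10^-25 kg.
In atomic mass units: m = 3.86×10^-25 / 1.66×10^-27 = 233 u.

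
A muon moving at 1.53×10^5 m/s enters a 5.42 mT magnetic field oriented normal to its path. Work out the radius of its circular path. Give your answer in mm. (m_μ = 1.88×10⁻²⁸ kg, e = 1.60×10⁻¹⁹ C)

r ≈ 33.2 mm

The magnetic force provides the centripetal force: qvB = mv²/r, so r = mv/(qB).
r = (1.88×10^-28 kg)(1.53×10^5 m/s) / [(1×1.60×10^-19 C)(5.42×10^-3 T)] = 0.0332 m.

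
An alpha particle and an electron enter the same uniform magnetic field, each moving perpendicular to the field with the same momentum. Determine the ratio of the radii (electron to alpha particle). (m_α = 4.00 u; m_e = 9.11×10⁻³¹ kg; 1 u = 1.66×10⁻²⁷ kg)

r = p/(qB) ⇒ at equal p, r ∝ 1/q.
r_{electron}/r_{alpha particle} = 2.00.

ratio ≈ 2.00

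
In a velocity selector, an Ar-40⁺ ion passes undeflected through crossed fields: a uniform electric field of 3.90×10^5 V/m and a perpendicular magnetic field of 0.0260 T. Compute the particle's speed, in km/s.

For zero net force, qE = qvB, so v = E/B.
v = (3.90×10^5) / (0.0260) = 1.50×10^7 m/s.

v ≈ 15000 km/s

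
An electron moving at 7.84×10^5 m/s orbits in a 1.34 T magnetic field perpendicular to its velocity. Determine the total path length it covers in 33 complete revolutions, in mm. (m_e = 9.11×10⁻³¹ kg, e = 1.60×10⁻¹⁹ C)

r = mv/(qB) = 3.33×10^-6 m, so one revolution covers 2πr = 2.09×10^-5 m.
In 33 revolutions: L = 33·2πr = 6.91×10^-4 m.

L ≈ 0.691 mm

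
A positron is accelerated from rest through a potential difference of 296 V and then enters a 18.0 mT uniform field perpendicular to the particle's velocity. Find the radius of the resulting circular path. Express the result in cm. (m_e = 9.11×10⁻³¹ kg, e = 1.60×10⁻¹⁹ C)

r ≈ 0.323 cm

The kinetic energy gained is K = qV = (1×1.60×10^-19)(296) = 4.74×10^-17 J.
v = √(2K/m) = 1.02×10^7 m/s.
r = mv/(qB) = (9.11×10^-31)(1.02×10^7) / [(1×1.60×10^-19)(0.0180)] = 3.23×10^-3 m.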